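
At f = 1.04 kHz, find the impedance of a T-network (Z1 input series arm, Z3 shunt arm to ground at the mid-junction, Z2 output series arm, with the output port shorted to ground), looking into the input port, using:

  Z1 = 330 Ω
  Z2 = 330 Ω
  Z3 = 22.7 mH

Step 1 — Angular frequency: ω = 2π·f = 2π·1040 = 6535 rad/s.
Step 2 — Component impedances:
  Z1: Z = R = 330 Ω
  Z2: Z = R = 330 Ω
  Z3: Z = jωL = j·6535·0.0227 = 0 + j148.3 Ω
Step 3 — With the output port shorted to ground, the output series arm Z2 runs from the junction to ground; the shunt arm Z3 also runs from the junction to ground. They appear in parallel: Z3 || Z2 = 55.47 + j123.4 Ω.
Step 4 — Series with input arm Z1: Z_in = Z1 + (Z3 || Z2) = 385.5 + j123.4 Ω = 404.7∠17.8° Ω.

Z = 385.5 + j123.4 Ω = 404.7∠17.8° Ω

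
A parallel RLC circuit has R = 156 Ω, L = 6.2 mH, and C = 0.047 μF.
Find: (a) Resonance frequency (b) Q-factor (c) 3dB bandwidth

Step 1 — Resonance: ω₀ = 1/√(LC) = 1/√(0.0062·4.7e-08) = 5.858e+04 rad/s.
Step 2 — f₀ = ω₀/(2π) = 9323 Hz.
Step 3 — Parallel Q: Q = R/(ω₀L) = 156/(5.858e+04·0.0062) = 0.4295.
Step 4 — Bandwidth: Δω = ω₀/Q = 1.364e+05 rad/s; BW = Δω/(2π) = 2.171e+04 Hz.

(a) f₀ = 9323 Hz  (b) Q = 0.4295  (c) BW = 2.171e+04 Hz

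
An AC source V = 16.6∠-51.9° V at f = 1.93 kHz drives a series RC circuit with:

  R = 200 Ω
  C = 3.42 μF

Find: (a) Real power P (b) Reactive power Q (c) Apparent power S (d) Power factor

Step 1 — Angular frequency: ω = 2π·f = 2π·1930 = 1.213e+04 rad/s.
Step 2 — Component impedances:
  R: Z = R = 200 Ω
  C: Z = 1/(jωC) = -j/(ω·C) = 0 - j24.11 Ω
Step 3 — Series combination: Z_total = R + C = 200 - j24.11 Ω = 201.4∠-6.9° Ω.
Step 4 — Source phasor: V = 16.6∠-51.9° V = 10.24 - j13.06 V.
Step 5 — Current: I = V / Z = 0.05824 - j0.05829 A = 0.0824∠-45.0° A.
Step 6 — Complex power: S = V·I* = 1.358 - j0.1637 VA.
Step 7 — Real power: P = Re(S) = 1.358 W.
Step 8 — Reactive power: Q = Im(S) = -0.1637 VAR.
Step 9 — Apparent power: |S| = 1.368 VA.
Step 10 — Power factor: PF = P/|S| = 0.9928 (leading).

(a) P = 1.358 W  (b) Q = -0.1637 VAR  (c) S = 1.368 VA  (d) PF = 0.9928 (leading)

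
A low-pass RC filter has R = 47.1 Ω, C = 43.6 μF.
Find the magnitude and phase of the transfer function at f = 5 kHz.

Step 1 — Angular frequency: ω = 2π·5000 = 3.142e+04 rad/s.
Step 2 — Transfer function: H(jω) = 1/(1 + jωRC).
Step 3 — Denominator: 1 + jωRC = 1 + j·3.142e+04·47.1·4.36e-05 = 1 + j64.51.
Step 4 — H = 0.0002402 - j0.0155.
Step 5 — Magnitude: |H| = 0.0155 (-36.2 dB); phase: φ = -89.1°.

|H| = 0.0155 (-36.2 dB), φ = -89.1°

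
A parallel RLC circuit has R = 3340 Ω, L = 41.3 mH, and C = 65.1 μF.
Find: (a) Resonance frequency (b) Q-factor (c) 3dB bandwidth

Step 1 — Resonance: ω₀ = 1/√(LC) = 1/√(0.0413·6.51e-05) = 609.9 rad/s.
Step 2 — f₀ = ω₀/(2π) = 97.06 Hz.
Step 3 — Parallel Q: Q = R/(ω₀L) = 3340/(609.9·0.0413) = 132.6.
Step 4 — Bandwidth: Δω = ω₀/Q = 4.599 rad/s; BW = Δω/(2π) = 0.732 Hz.

(a) f₀ = 97.06 Hz  (b) Q = 132.6  (c) BW = 0.732 Hz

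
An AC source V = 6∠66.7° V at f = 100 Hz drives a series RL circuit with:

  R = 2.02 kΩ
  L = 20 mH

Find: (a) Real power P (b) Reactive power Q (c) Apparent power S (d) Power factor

Step 1 — Angular frequency: ω = 2π·f = 2π·100 = 628.3 rad/s.
Step 2 — Component impedances:
  R: Z = R = 2020 Ω
  L: Z = jωL = j·628.3·0.02 = 0 + j12.57 Ω
Step 3 — Series combination: Z_total = R + L = 2020 + j12.57 Ω = 2020∠0.4° Ω.
Step 4 — Source phasor: V = 6∠66.7° V = 2.373 + j5.511 V.
Step 5 — Current: I = V / Z = 0.001192 + j0.002721 A = 0.00297∠66.3° A.
Step 6 — Complex power: S = V·I* = 0.01782 + j0.0001109 VA.
Step 7 — Real power: P = Re(S) = 0.01782 W.
Step 8 — Reactive power: Q = Im(S) = 0.0001109 VAR.
Step 9 — Apparent power: |S| = 0.01782 VA.
Step 10 — Power factor: PF = P/|S| = 1 (lagging).

(a) P = 0.01782 W  (b) Q = 0.0001109 VAR  (c) S = 0.01782 VA  (d) PF = 1 (lagging)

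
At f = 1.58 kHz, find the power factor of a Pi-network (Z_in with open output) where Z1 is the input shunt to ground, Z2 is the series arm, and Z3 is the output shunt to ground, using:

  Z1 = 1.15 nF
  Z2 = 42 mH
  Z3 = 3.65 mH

Step 1 — Angular frequency: ω = 2π·f = 2π·1580 = 9927 rad/s.
Step 2 — Component impedances:
  Z1: Z = 1/(jωC) = -j/(ω·C) = 0 - j8.759e+04 Ω
  Z2: Z = jωL = j·9927·0.042 = 0 + j417 Ω
  Z3: Z = jωL = j·9927·0.00365 = 0 + j36.24 Ω
Step 3 — With open output, the series arm Z2 and the output shunt Z3 appear in series to ground: Z2 + Z3 = 0 + j453.2 Ω.
Step 4 — Parallel with input shunt Z1: Z_in = Z1 || (Z2 + Z3) = 0 + j455.5 Ω = 455.5∠90.0° Ω.
Step 5 — Power factor: PF = cos(φ) = Re(Z)/|Z| = -0/455.5 = -0.
Step 6 — Type: Im(Z) = 455.5 ⇒ lagging (phase φ = 90.0°).

PF = -0 (lagging, φ = 90.0°)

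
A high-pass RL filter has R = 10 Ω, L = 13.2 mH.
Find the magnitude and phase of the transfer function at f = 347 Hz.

Step 1 — Angular frequency: ω = 2π·347 = 2180 rad/s.
Step 2 — Transfer function: H(jω) = jωL/(R + jωL).
Step 3 — Numerator jωL = j·28.78; denominator R + jωL = 10 + j28.78.
Step 4 — H = 0.8923 + j0.31.
Step 5 — Magnitude: |H| = 0.9446 (-0.5 dB); phase: φ = 19.2°.

|H| = 0.9446 (-0.5 dB), φ = 19.2°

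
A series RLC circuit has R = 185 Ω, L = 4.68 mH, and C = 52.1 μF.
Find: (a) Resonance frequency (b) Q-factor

Step 1 — Resonance condition Im(Z)=0 gives ω₀ = 1/√(LC).
Step 2 — ω₀ = 1/√(0.00468·5.21e-05) = 2025 rad/s.
Step 3 — f₀ = ω₀/(2π) = 322.3 Hz.
Step 4 — Series Q: Q = ω₀L/R = 2025·0.00468/185 = 0.05123.

(a) f₀ = 322.3 Hz  (b) Q = 0.05123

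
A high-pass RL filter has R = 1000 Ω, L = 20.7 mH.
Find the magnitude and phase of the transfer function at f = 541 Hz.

Step 1 — Angular frequency: ω = 2π·541 = 3399 rad/s.
Step 2 — Transfer function: H(jω) = jωL/(R + jωL).
Step 3 — Numerator jωL = j·70.36; denominator R + jωL = 1000 + j70.36.
Step 4 — H = 0.004927 + j0.07002.
Step 5 — Magnitude: |H| = 0.07019 (-23.1 dB); phase: φ = 86.0°.

|H| = 0.07019 (-23.1 dB), φ = 86.0°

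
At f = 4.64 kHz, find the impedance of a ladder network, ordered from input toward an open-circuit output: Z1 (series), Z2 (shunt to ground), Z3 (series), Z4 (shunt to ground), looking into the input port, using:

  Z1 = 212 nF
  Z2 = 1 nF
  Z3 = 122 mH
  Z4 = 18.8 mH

Step 1 — Angular frequency: ω = 2π·f = 2π·4640 = 2.915e+04 rad/s.
Step 2 — Component impedances:
  Z1: Z = 1/(jωC) = -j/(ω·C) = 0 - j161.8 Ω
  Z2: Z = 1/(jωC) = -j/(ω·C) = 0 - j3.43e+04 Ω
  Z3: Z = jωL = j·2.915e+04·0.122 = 0 + j3557 Ω
  Z4: Z = jωL = j·2.915e+04·0.0188 = 0 + j548.1 Ω
Step 3 — Ladder network (open output): work backward from the far end, alternating series and parallel combinations. Z_in = 0 + j4501 Ω = 4501∠90.0° Ω.

Z = 0 + j4501 Ω = 4501∠90.0° Ω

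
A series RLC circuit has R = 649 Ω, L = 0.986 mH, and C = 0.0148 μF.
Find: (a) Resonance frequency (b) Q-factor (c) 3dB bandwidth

Step 1 — Resonance condition Im(Z)=0 gives ω₀ = 1/√(LC).
Step 2 — ω₀ = 1/√(0.000986·1.48e-08) = 2.618e+05 rad/s.
Step 3 — f₀ = ω₀/(2π) = 4.166e+04 Hz.
Step 4 — Series Q: Q = ω₀L/R = 2.618e+05·0.000986/649 = 0.3977.
Step 5 — 3dB bandwidth: Δω = ω₀/Q = 6.582e+05 rad/s; BW = Δω/(2π) = 1.048e+05 Hz.

(a) f₀ = 4.166e+04 Hz  (b) Q = 0.3977  (c) BW = 1.048e+05 Hz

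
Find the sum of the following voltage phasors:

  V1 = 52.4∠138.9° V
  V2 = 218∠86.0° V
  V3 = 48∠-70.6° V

Step 1 — Convert each phasor to rectangular form:
  V1 = 52.4·(cos(138.9°) + j·sin(138.9°)) = -39.49 + j34.45 V
  V2 = 218·(cos(86.0°) + j·sin(86.0°)) = 15.21 + j217.5 V
  V3 = 48·(cos(-70.6°) + j·sin(-70.6°)) = 15.94 - j45.27 V
Step 2 — Sum components: V_total = -8.336 + j206.6 V.
Step 3 — Convert to polar: |V_total| = 206.8 V, ∠V_total = 92.3°.

V_total = 206.8∠92.3° V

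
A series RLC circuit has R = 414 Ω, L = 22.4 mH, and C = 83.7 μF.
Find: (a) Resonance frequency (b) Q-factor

Step 1 — Resonance condition Im(Z)=0 gives ω₀ = 1/√(LC).
Step 2 — ω₀ = 1/√(0.0224·8.37e-05) = 730.3 rad/s.
Step 3 — f₀ = ω₀/(2π) = 116.2 Hz.
Step 4 — Series Q: Q = ω₀L/R = 730.3·0.0224/414 = 0.03951.

(a) f₀ = 116.2 Hz  (b) Q = 0.03951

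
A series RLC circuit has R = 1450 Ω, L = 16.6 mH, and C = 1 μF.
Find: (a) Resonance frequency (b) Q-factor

Step 1 — Resonance condition Im(Z)=0 gives ω₀ = 1/√(LC).
Step 2 — ω₀ = 1/√(0.0166·1e-06) = 7762 rad/s.
Step 3 — f₀ = ω₀/(2π) = 1235 Hz.
Step 4 — Series Q: Q = ω₀L/R = 7762·0.0166/1450 = 0.08886.

(a) f₀ = 1235 Hz  (b) Q = 0.08886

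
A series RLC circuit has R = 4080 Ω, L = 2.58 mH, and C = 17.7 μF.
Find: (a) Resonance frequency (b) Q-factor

Step 1 — Resonance condition Im(Z)=0 gives ω₀ = 1/√(LC).
Step 2 — ω₀ = 1/√(0.00258·1.77e-05) = 4680 rad/s.
Step 3 — f₀ = ω₀/(2π) = 744.8 Hz.
Step 4 — Series Q: Q = ω₀L/R = 4680·0.00258/4080 = 0.002959.

(a) f₀ = 744.8 Hz  (b) Q = 0.002959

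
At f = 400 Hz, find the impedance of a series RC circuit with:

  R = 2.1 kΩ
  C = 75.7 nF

Step 1 — Angular frequency: ω = 2π·f = 2π·400 = 2513 rad/s.
Step 2 — Component impedances:
  R: Z = R = 2100 Ω
  C: Z = 1/(jωC) = -j/(ω·C) = 0 - j5256 Ω
Step 3 — Series combination: Z_total = R + C = 2100 - j5256 Ω = 5660∠-68.2° Ω.

Z = 2100 - j5256 Ω = 5660∠-68.2° Ω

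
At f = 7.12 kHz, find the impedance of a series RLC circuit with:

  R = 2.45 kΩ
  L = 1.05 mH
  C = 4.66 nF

Step 1 — Angular frequency: ω = 2π·f = 2π·7120 = 4.474e+04 rad/s.
Step 2 — Component impedances:
  R: Z = R = 2450 Ω
  L: Z = jωL = j·4.474e+04·0.00105 = 0 + j46.97 Ω
  C: Z = 1/(jωC) = -j/(ω·C) = 0 - j4797 Ω
Step 3 — Series combination: Z_total = R + L + C = 2450 - j4750 Ω = 5344∠-62.7° Ω.

Z = 2450 - j4750 Ω = 5344∠-62.7° Ω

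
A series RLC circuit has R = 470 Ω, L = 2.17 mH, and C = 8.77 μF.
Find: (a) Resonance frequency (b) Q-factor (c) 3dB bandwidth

Step 1 — Resonance condition Im(Z)=0 gives ω₀ = 1/√(LC).
Step 2 — ω₀ = 1/√(0.00217·8.77e-06) = 7249 rad/s.
Step 3 — f₀ = ω₀/(2π) = 1154 Hz.
Step 4 — Series Q: Q = ω₀L/R = 7249·0.00217/470 = 0.03347.
Step 5 — 3dB bandwidth: Δω = ω₀/Q = 2.166e+05 rad/s; BW = Δω/(2π) = 3.447e+04 Hz.

(a) f₀ = 1154 Hz  (b) Q = 0.03347  (c) BW = 3.447e+04 Hz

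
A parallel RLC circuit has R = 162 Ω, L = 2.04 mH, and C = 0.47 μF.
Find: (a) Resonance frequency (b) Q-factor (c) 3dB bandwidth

Step 1 — Resonance: ω₀ = 1/√(LC) = 1/√(0.00204·4.7e-07) = 3.23e+04 rad/s.
Step 2 — f₀ = ω₀/(2π) = 5140 Hz.
Step 3 — Parallel Q: Q = R/(ω₀L) = 162/(3.23e+04·0.00204) = 2.459.
Step 4 — Bandwidth: Δω = ω₀/Q = 1.313e+04 rad/s; BW = Δω/(2π) = 2090 Hz.

(a) f₀ = 5140 Hz  (b) Q = 2.459  (c) BW = 2090 Hz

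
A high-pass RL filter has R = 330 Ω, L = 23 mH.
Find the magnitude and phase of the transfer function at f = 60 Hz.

Step 1 — Angular frequency: ω = 2π·60 = 377 rad/s.
Step 2 — Transfer function: H(jω) = jωL/(R + jωL).
Step 3 — Numerator jωL = j·8.671; denominator R + jωL = 330 + j8.671.
Step 4 — H = 0.0006899 + j0.02626.
Step 5 — Magnitude: |H| = 0.02627 (-31.6 dB); phase: φ = 88.5°.

|H| = 0.02627 (-31.6 dB), φ = 88.5°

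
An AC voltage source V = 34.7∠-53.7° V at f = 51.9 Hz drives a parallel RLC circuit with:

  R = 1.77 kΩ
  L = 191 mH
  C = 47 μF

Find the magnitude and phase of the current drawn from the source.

Step 1 — Angular frequency: ω = 2π·f = 2π·51.9 = 326.1 rad/s.
Step 2 — Component impedances:
  R: Z = R = 1770 Ω
  L: Z = jωL = j·326.1·0.191 = 0 + j62.28 Ω
  C: Z = 1/(jωC) = -j/(ω·C) = 0 - j65.25 Ω
Step 3 — Parallel combination: 1/Z_total = 1/R + 1/L + 1/C; Z_total = 664.4 + j857.1 Ω = 1084∠52.2° Ω.
Step 4 — Source phasor: V = 34.7∠-53.7° V = 20.54 - j27.97 V.
Step 5 — Ohm's law: I = V / Z_total = (20.54 - j27.97) / (664.4 + j857.1) = -0.008774 - j0.03077 A.
Step 6 — Convert to polar: |I| = 0.032 A, ∠I = -105.9°.

I = 0.032∠-105.9° A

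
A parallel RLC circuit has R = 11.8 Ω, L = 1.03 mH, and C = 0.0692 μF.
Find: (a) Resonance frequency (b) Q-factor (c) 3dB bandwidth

Step 1 — Resonance: ω₀ = 1/√(LC) = 1/√(0.00103·6.92e-08) = 1.184e+05 rad/s.
Step 2 — f₀ = ω₀/(2π) = 1.885e+04 Hz.
Step 3 — Parallel Q: Q = R/(ω₀L) = 11.8/(1.184e+05·0.00103) = 0.09672.
Step 4 — Bandwidth: Δω = ω₀/Q = 1.225e+06 rad/s; BW = Δω/(2π) = 1.949e+05 Hz.

(a) f₀ = 1.885e+04 Hz  (b) Q = 0.09672  (c) BW = 1.949e+05 Hz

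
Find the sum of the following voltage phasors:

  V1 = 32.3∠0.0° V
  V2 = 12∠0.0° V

Step 1 — Convert each phasor to rectangular form:
  V1 = 32.3·(cos(0.0°) + j·sin(0.0°)) = 32.3 V
  V2 = 12·(cos(0.0°) + j·sin(0.0°)) = 12 V
Step 2 — Sum components: V_total = 44.3 V.
Step 3 — Convert to polar: |V_total| = 44.3 V, ∠V_total = 0.0°.

V_total = 44.3∠0.0° V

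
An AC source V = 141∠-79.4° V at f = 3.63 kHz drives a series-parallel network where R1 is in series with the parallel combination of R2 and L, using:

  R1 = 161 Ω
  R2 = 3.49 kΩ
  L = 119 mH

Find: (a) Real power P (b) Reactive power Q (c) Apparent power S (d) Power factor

Step 1 — Angular frequency: ω = 2π·f = 2π·3630 = 2.281e+04 rad/s.
Step 2 — Component impedances:
  R1: Z = R = 161 Ω
  R2: Z = R = 3490 Ω
  L: Z = jωL = j·2.281e+04·0.119 = 0 + j2714 Ω
Step 3 — Parallel branch: R2 || L = 1/(1/R2 + 1/L) = 1315 + j1691 Ω.
Step 4 — Series with R1: Z_total = R1 + (R2 || L) = 1476 + j1691 Ω = 2245∠48.9° Ω.
Step 5 — Source phasor: V = 141∠-79.4° V = 25.94 - j138.6 V.
Step 6 — Current: I = V / Z = -0.03891 - j0.0493 A = 0.06281∠-128.3° A.
Step 7 — Complex power: S = V·I* = 5.824 + j6.672 VA.
Step 8 — Real power: P = Re(S) = 5.824 W.
Step 9 — Reactive power: Q = Im(S) = 6.672 VAR.
Step 10 — Apparent power: |S| = 8.856 VA.
Step 11 — Power factor: PF = P/|S| = 0.6576 (lagging).

(a) P = 5.824 W  (b) Q = 6.672 VAR  (c) S = 8.856 VA  (d) PF = 0.6576 (lagging)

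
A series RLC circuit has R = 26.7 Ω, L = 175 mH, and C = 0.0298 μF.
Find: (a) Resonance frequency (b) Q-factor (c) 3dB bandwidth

Step 1 — Resonance: ω₀ = 1/√(LC) = 1/√(0.175·2.98e-08) = 1.385e+04 rad/s.
Step 2 — f₀ = ω₀/(2π) = 2204 Hz.
Step 3 — Series Q: Q = ω₀L/R = 1.385e+04·0.175/26.7 = 90.76.
Step 4 — Bandwidth: Δω = ω₀/Q = 152.6 rad/s; BW = Δω/(2π) = 24.28 Hz.

(a) f₀ = 2204 Hz  (b) Q = 90.76  (c) BW = 24.28 Hz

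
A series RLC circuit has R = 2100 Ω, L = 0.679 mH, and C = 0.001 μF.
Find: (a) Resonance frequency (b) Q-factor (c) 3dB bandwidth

Step 1 — Resonance: ω₀ = 1/√(LC) = 1/√(0.000679·1e-09) = 1.214e+06 rad/s.
Step 2 — f₀ = ω₀/(2π) = 1.931e+05 Hz.
Step 3 — Series Q: Q = ω₀L/R = 1.214e+06·0.000679/2100 = 0.3924.
Step 4 — Bandwidth: Δω = ω₀/Q = 3.093e+06 rad/s; BW = Δω/(2π) = 4.922e+05 Hz.

(a) f₀ = 1.931e+05 Hz  (b) Q = 0.3924  (c) BW = 4.922e+05 Hz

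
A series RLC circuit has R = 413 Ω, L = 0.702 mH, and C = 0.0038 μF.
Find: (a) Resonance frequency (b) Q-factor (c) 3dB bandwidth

Step 1 — Resonance: ω₀ = 1/√(LC) = 1/√(0.000702·3.8e-09) = 6.123e+05 rad/s.
Step 2 — f₀ = ω₀/(2π) = 9.745e+04 Hz.
Step 3 — Series Q: Q = ω₀L/R = 6.123e+05·0.000702/413 = 1.041.
Step 4 — Bandwidth: Δω = ω₀/Q = 5.883e+05 rad/s; BW = Δω/(2π) = 9.363e+04 Hz.

(a) f₀ = 9.745e+04 Hz  (b) Q = 1.041  (c) BW = 9.363e+04 Hz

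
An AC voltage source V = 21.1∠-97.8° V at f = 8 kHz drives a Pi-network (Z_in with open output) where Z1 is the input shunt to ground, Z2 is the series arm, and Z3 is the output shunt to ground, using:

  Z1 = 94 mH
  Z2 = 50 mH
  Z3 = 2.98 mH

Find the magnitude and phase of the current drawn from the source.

Step 1 — Angular frequency: ω = 2π·f = 2π·8000 = 5.027e+04 rad/s.
Step 2 — Component impedances:
  Z1: Z = jωL = j·5.027e+04·0.094 = 0 + j4725 Ω
  Z2: Z = jωL = j·5.027e+04·0.05 = 0 + j2513 Ω
  Z3: Z = jωL = j·5.027e+04·0.00298 = 0 + j149.8 Ω
Step 3 — With open output, the series arm Z2 and the output shunt Z3 appear in series to ground: Z2 + Z3 = 0 + j2663 Ω.
Step 4 — Parallel with input shunt Z1: Z_in = Z1 || (Z2 + Z3) = 0 + j1703 Ω = 1703∠90.0° Ω.
Step 5 — Source phasor: V = 21.1∠-97.8° V = -2.864 - j20.9 V.
Step 6 — Ohm's law: I = V / Z_total = (-2.864 - j20.9) / (0 + j1703) = -0.01227 + j0.001681 A.
Step 7 — Convert to polar: |I| = 0.01239 A, ∠I = 172.2°.

I = 0.01239∠172.2° A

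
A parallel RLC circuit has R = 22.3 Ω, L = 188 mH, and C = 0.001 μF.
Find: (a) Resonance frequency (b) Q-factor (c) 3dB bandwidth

Step 1 — Resonance: ω₀ = 1/√(LC) = 1/√(0.188·1e-09) = 7.293e+04 rad/s.
Step 2 — f₀ = ω₀/(2π) = 1.161e+04 Hz.
Step 3 — Parallel Q: Q = R/(ω₀L) = 22.3/(7.293e+04·0.188) = 0.001626.
Step 4 — Bandwidth: Δω = ω₀/Q = 4.484e+07 rad/s; BW = Δω/(2π) = 7.137e+06 Hz.

(a) f₀ = 1.161e+04 Hz  (b) Q = 0.001626  (c) BW = 7.137e+06 Hz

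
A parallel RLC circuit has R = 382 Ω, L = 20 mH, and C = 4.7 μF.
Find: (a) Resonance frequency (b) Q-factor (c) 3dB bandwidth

Step 1 — Resonance: ω₀ = 1/√(LC) = 1/√(0.02·4.7e-06) = 3262 rad/s.
Step 2 — f₀ = ω₀/(2π) = 519.1 Hz.
Step 3 — Parallel Q: Q = R/(ω₀L) = 382/(3262·0.02) = 5.856.
Step 4 — Bandwidth: Δω = ω₀/Q = 557 rad/s; BW = Δω/(2π) = 88.65 Hz.

(a) f₀ = 519.1 Hz  (b) Q = 5.856  (c) BW = 88.65 Hz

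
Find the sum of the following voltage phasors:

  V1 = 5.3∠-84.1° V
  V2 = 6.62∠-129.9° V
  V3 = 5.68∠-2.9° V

Step 1 — Convert each phasor to rectangular form:
  V1 = 5.3·(cos(-84.1°) + j·sin(-84.1°)) = 0.5448 - j5.272 V
  V2 = 6.62·(cos(-129.9°) + j·sin(-129.9°)) = -4.246 - j5.079 V
  V3 = 5.68·(cos(-2.9°) + j·sin(-2.9°)) = 5.673 - j0.2874 V
Step 2 — Sum components: V_total = 1.971 - j10.64 V.
Step 3 — Convert to polar: |V_total| = 10.82 V, ∠V_total = -79.5°.

V_total = 10.82∠-79.5° V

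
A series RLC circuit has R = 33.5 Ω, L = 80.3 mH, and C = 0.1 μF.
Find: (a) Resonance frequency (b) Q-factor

Step 1 — Resonance condition Im(Z)=0 gives ω₀ = 1/√(LC).
Step 2 — ω₀ = 1/√(0.0803·1e-07) = 1.116e+04 rad/s.
Step 3 — f₀ = ω₀/(2π) = 1776 Hz.
Step 4 — Series Q: Q = ω₀L/R = 1.116e+04·0.0803/33.5 = 26.75.

(a) f₀ = 1776 Hz  (b) Q = 26.75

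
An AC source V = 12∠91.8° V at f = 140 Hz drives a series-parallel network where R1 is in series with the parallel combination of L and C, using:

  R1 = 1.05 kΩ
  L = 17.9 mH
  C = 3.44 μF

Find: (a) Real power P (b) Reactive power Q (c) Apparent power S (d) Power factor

Step 1 — Angular frequency: ω = 2π·f = 2π·140 = 879.6 rad/s.
Step 2 — Component impedances:
  R1: Z = R = 1050 Ω
  L: Z = jωL = j·879.6·0.0179 = 0 + j15.75 Ω
  C: Z = 1/(jωC) = -j/(ω·C) = 0 - j330.5 Ω
Step 3 — Parallel branch: L || C = 1/(1/L + 1/C) = 0 + j16.53 Ω.
Step 4 — Series with R1: Z_total = R1 + (L || C) = 1050 + j16.53 Ω = 1050∠0.9° Ω.
Step 5 — Source phasor: V = 12∠91.8° V = -0.3769 + j11.99 V.
Step 6 — Current: I = V / Z = -0.0001791 + j0.01143 A = 0.01143∠90.9° A.
Step 7 — Complex power: S = V·I* = 0.1371 + j0.002159 VA.
Step 8 — Real power: P = Re(S) = 0.1371 W.
Step 9 — Reactive power: Q = Im(S) = 0.002159 VAR.
Step 10 — Apparent power: |S| = 0.1371 VA.
Step 11 — Power factor: PF = P/|S| = 0.9999 (lagging).

(a) P = 0.1371 W  (b) Q = 0.002159 VAR  (c) S = 0.1371 VA  (d) PF = 0.9999 (lagging)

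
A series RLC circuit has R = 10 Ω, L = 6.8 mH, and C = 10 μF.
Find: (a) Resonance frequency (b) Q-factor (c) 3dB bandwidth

Step 1 — Resonance: ω₀ = 1/√(LC) = 1/√(0.0068·1e-05) = 3835 rad/s.
Step 2 — f₀ = ω₀/(2π) = 610.3 Hz.
Step 3 — Series Q: Q = ω₀L/R = 3835·0.0068/10 = 2.608.
Step 4 — Bandwidth: Δω = ω₀/Q = 1471 rad/s; BW = Δω/(2π) = 234.1 Hz.

(a) f₀ = 610.3 Hz  (b) Q = 2.608  (c) BW = 234.1 Hz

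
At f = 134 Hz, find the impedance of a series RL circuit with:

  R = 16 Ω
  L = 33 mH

Step 1 — Angular frequency: ω = 2π·f = 2π·134 = 841.9 rad/s.
Step 2 — Component impedances:
  R: Z = R = 16 Ω
  L: Z = jωL = j·841.9·0.033 = 0 + j27.78 Ω
Step 3 — Series combination: Z_total = R + L = 16 + j27.78 Ω = 32.06∠60.1° Ω.

Z = 16 + j27.78 Ω = 32.06∠60.1° Ω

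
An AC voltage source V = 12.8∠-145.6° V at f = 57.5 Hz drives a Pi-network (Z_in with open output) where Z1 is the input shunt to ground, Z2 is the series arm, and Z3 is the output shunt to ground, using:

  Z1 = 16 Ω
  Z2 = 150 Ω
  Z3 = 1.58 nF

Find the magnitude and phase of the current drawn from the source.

Step 1 — Angular frequency: ω = 2π·f = 2π·57.5 = 361.3 rad/s.
Step 2 — Component impedances:
  Z1: Z = R = 16 Ω
  Z2: Z = R = 150 Ω
  Z3: Z = 1/(jωC) = -j/(ω·C) = 0 - j1.752e+06 Ω
Step 3 — With open output, the series arm Z2 and the output shunt Z3 appear in series to ground: Z2 + Z3 = 150 - j1.752e+06 Ω.
Step 4 — Parallel with input shunt Z1: Z_in = Z1 || (Z2 + Z3) = 16 - j0.0001461 Ω = 16∠-0.0° Ω.
Step 5 — Source phasor: V = 12.8∠-145.6° V = -10.56 - j7.232 V.
Step 6 — Ohm's law: I = V / Z_total = (-10.56 - j7.232) / (16 - j0.0001461) = -0.6601 - j0.452 A.
Step 7 — Convert to polar: |I| = 0.8 A, ∠I = -145.6°.

I = 0.8∠-145.6° A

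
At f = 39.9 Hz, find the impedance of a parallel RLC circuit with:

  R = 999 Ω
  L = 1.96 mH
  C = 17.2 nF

Step 1 — Angular frequency: ω = 2π·f = 2π·39.9 = 250.7 rad/s.
Step 2 — Component impedances:
  R: Z = R = 999 Ω
  L: Z = jωL = j·250.7·0.00196 = 0 + j0.4914 Ω
  C: Z = 1/(jωC) = -j/(ω·C) = 0 - j2.319e+05 Ω
Step 3 — Parallel combination: 1/Z_total = 1/R + 1/L + 1/C; Z_total = 0.0002417 + j0.4914 Ω = 0.4914∠90.0° Ω.

Z = 0.0002417 + j0.4914 Ω = 0.4914∠90.0° Ω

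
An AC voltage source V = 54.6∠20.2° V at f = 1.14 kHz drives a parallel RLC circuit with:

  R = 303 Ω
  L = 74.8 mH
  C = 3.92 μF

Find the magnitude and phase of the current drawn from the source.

Step 1 — Angular frequency: ω = 2π·f = 2π·1140 = 7163 rad/s.
Step 2 — Component impedances:
  R: Z = R = 303 Ω
  L: Z = jωL = j·7163·0.0748 = 0 + j535.8 Ω
  C: Z = 1/(jωC) = -j/(ω·C) = 0 - j35.61 Ω
Step 3 — Parallel combination: 1/Z_total = 1/R + 1/L + 1/C; Z_total = 4.729 - j37.56 Ω = 37.85∠-82.8° Ω.
Step 4 — Source phasor: V = 54.6∠20.2° V = 51.24 + j18.85 V.
Step 5 — Ohm's law: I = V / Z_total = (51.24 + j18.85) / (4.729 - j37.56) = -0.3251 + j1.405 A.
Step 6 — Convert to polar: |I| = 1.442 A, ∠I = 103.0°.

I = 1.442∠103.0° A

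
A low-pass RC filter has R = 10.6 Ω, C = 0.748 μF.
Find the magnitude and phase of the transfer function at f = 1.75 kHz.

Step 1 — Angular frequency: ω = 2π·1750 = 1.1e+04 rad/s.
Step 2 — Transfer function: H(jω) = 1/(1 + jωRC).
Step 3 — Denominator: 1 + jωRC = 1 + j·1.1e+04·10.6·7.48e-07 = 1 + j0.08718.
Step 4 — H = 0.9925 - j0.08652.
Step 5 — Magnitude: |H| = 0.9962 (-0.0 dB); phase: φ = -5.0°.

|H| = 0.9962 (-0.0 dB), φ = -5.0°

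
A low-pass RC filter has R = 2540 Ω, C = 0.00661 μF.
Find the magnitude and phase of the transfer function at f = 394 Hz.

Step 1 — Angular frequency: ω = 2π·394 = 2476 rad/s.
Step 2 — Transfer function: H(jω) = 1/(1 + jωRC).
Step 3 — Denominator: 1 + jωRC = 1 + j·2476·2540·6.61e-09 = 1 + j0.04156.
Step 4 — H = 0.9983 - j0.04149.
Step 5 — Magnitude: |H| = 0.9991 (-0.0 dB); phase: φ = -2.4°.

|H| = 0.9991 (-0.0 dB), φ = -2.4°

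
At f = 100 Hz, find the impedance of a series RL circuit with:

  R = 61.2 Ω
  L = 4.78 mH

Step 1 — Angular frequency: ω = 2π·f = 2π·100 = 628.3 rad/s.
Step 2 — Component impedances:
  R: Z = R = 61.2 Ω
  L: Z = jωL = j·628.3·0.00478 = 0 + j3.003 Ω
Step 3 — Series combination: Z_total = R + L = 61.2 + j3.003 Ω = 61.27∠2.8° Ω.

Z = 61.2 + j3.003 Ω = 61.27∠2.8° Ω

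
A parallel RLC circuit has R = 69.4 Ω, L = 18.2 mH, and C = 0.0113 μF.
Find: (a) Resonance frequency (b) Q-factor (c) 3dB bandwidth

Step 1 — Resonance: ω₀ = 1/√(LC) = 1/√(0.0182·1.13e-08) = 6.973e+04 rad/s.
Step 2 — f₀ = ω₀/(2π) = 1.11e+04 Hz.
Step 3 — Parallel Q: Q = R/(ω₀L) = 69.4/(6.973e+04·0.0182) = 0.05468.
Step 4 — Bandwidth: Δω = ω₀/Q = 1.275e+06 rad/s; BW = Δω/(2π) = 2.029e+05 Hz.

(a) f₀ = 1.11e+04 Hz  (b) Q = 0.05468  (c) BW = 2.029e+05 Hz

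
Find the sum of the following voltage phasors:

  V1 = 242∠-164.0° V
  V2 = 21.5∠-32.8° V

Step 1 — Convert each phasor to rectangular form:
  V1 = 242·(cos(-164.0°) + j·sin(-164.0°)) = -232.6 - j66.7 V
  V2 = 21.5·(cos(-32.8°) + j·sin(-32.8°)) = 18.07 - j11.65 V
Step 2 — Sum components: V_total = -214.6 - j78.35 V.
Step 3 — Convert to polar: |V_total| = 228.4 V, ∠V_total = -159.9°.

V_total = 228.4∠-159.9° V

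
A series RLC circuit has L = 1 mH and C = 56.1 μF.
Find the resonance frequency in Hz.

Step 1 — Resonance condition Im(Z)=0 gives ω₀ = 1/√(LC).
Step 2 — ω₀ = 1/√(0.001·5.61e-05) = 4222 rad/s.
Step 3 — f₀ = ω₀/(2π) = 672 Hz.

f₀ = 672 Hz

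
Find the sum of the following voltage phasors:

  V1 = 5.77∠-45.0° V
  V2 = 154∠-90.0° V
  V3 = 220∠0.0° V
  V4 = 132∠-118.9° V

Step 1 — Convert each phasor to rectangular form:
  V1 = 5.77·(cos(-45.0°) + j·sin(-45.0°)) = 4.08 - j4.08 V
  V2 = 154·(cos(-90.0°) + j·sin(-90.0°)) = 0 - j154 V
  V3 = 220·(cos(0.0°) + j·sin(0.0°)) = 220 V
  V4 = 132·(cos(-118.9°) + j·sin(-118.9°)) = -63.79 - j115.6 V
Step 2 — Sum components: V_total = 160.3 - j273.6 V.
Step 3 — Convert to polar: |V_total| = 317.1 V, ∠V_total = -59.6°.

V_total = 317.1∠-59.6° V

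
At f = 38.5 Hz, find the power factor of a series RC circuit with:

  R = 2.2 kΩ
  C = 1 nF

Step 1 — Angular frequency: ω = 2π·f = 2π·38.5 = 241.9 rad/s.
Step 2 — Component impedances:
  R: Z = R = 2200 Ω
  C: Z = 1/(jωC) = -j/(ω·C) = 0 - j4.134e+06 Ω
Step 3 — Series combination: Z_total = R + C = 2200 - j4.134e+06 Ω = 4.134e+06∠-90.0° Ω.
Step 4 — Power factor: PF = cos(φ) = Re(Z)/|Z| = 2200/4.134e+06 = 0.0005322.
Step 5 — Type: Im(Z) = -4.134e+06 ⇒ leading (phase φ = -90.0°).

PF = 0.0005322 (leading, φ = -90.0°)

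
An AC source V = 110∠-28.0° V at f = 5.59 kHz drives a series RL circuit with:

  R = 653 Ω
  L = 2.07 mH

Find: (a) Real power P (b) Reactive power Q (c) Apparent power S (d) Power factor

Step 1 — Angular frequency: ω = 2π·f = 2π·5590 = 3.512e+04 rad/s.
Step 2 — Component impedances:
  R: Z = R = 653 Ω
  L: Z = jωL = j·3.512e+04·0.00207 = 0 + j72.7 Ω
Step 3 — Series combination: Z_total = R + L = 653 + j72.7 Ω = 657∠6.4° Ω.
Step 4 — Source phasor: V = 110∠-28.0° V = 97.12 - j51.64 V.
Step 5 — Current: I = V / Z = 0.1382 - j0.09447 A = 0.1674∠-34.4° A.
Step 6 — Complex power: S = V·I* = 18.3 + j2.038 VA.
Step 7 — Real power: P = Re(S) = 18.3 W.
Step 8 — Reactive power: Q = Im(S) = 2.038 VAR.
Step 9 — Apparent power: |S| = 18.42 VA.
Step 10 — Power factor: PF = P/|S| = 0.9939 (lagging).

(a) P = 18.3 W  (b) Q = 2.038 VAR  (c) S = 18.42 VA  (d) PF = 0.9939 (lagging)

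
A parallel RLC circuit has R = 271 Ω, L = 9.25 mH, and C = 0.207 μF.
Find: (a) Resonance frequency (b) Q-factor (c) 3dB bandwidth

Step 1 — Resonance: ω₀ = 1/√(LC) = 1/√(0.00925·2.07e-07) = 2.285e+04 rad/s.
Step 2 — f₀ = ω₀/(2π) = 3637 Hz.
Step 3 — Parallel Q: Q = R/(ω₀L) = 271/(2.285e+04·0.00925) = 1.282.
Step 4 — Bandwidth: Δω = ω₀/Q = 1.783e+04 rad/s; BW = Δω/(2π) = 2837 Hz.

(a) f₀ = 3637 Hz  (b) Q = 1.282  (c) BW = 2837 Hz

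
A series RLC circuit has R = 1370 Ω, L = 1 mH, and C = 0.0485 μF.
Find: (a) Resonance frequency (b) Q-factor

Step 1 — Resonance condition Im(Z)=0 gives ω₀ = 1/√(LC).
Step 2 — ω₀ = 1/√(0.001·4.85e-08) = 1.436e+05 rad/s.
Step 3 — f₀ = ω₀/(2π) = 2.285e+04 Hz.
Step 4 — Series Q: Q = ω₀L/R = 1.436e+05·0.001/1370 = 0.1048.

(a) f₀ = 2.285e+04 Hz  (b) Q = 0.1048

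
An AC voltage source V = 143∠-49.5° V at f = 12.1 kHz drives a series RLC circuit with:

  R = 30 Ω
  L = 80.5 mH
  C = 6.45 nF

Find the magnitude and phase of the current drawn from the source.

Step 1 — Angular frequency: ω = 2π·f = 2π·1.21e+04 = 7.603e+04 rad/s.
Step 2 — Component impedances:
  R: Z = R = 30 Ω
  L: Z = jωL = j·7.603e+04·0.0805 = 0 + j6120 Ω
  C: Z = 1/(jωC) = -j/(ω·C) = 0 - j2039 Ω
Step 3 — Series combination: Z_total = R + L + C = 30 + j4081 Ω = 4081∠89.6° Ω.
Step 4 — Source phasor: V = 143∠-49.5° V = 92.87 - j108.7 V.
Step 5 — Ohm's law: I = V / Z_total = (92.87 - j108.7) / (30 + j4081) = -0.02648 - j0.02295 A.
Step 6 — Convert to polar: |I| = 0.03504 A, ∠I = -139.1°.

I = 0.03504∠-139.1° A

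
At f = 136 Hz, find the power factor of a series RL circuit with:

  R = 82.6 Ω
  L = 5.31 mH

Step 1 — Angular frequency: ω = 2π·f = 2π·136 = 854.5 rad/s.
Step 2 — Component impedances:
  R: Z = R = 82.6 Ω
  L: Z = jωL = j·854.5·0.00531 = 0 + j4.537 Ω
Step 3 — Series combination: Z_total = R + L = 82.6 + j4.537 Ω = 82.72∠3.1° Ω.
Step 4 — Power factor: PF = cos(φ) = Re(Z)/|Z| = 82.6/82.72 = 0.9985.
Step 5 — Type: Im(Z) = 4.537 ⇒ lagging (phase φ = 3.1°).

PF = 0.9985 (lagging, φ = 3.1°)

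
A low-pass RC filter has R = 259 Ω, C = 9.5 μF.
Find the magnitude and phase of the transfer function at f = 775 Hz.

Step 1 — Angular frequency: ω = 2π·775 = 4869 rad/s.
Step 2 — Transfer function: H(jω) = 1/(1 + jωRC).
Step 3 — Denominator: 1 + jωRC = 1 + j·4869·259·9.5e-06 = 1 + j11.98.
Step 4 — H = 0.006918 - j0.08289.
Step 5 — Magnitude: |H| = 0.08317 (-21.6 dB); phase: φ = -85.2°.

|H| = 0.08317 (-21.6 dB), φ = -85.2°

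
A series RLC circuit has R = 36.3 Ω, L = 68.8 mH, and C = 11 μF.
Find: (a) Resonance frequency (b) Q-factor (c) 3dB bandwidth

Step 1 — Resonance: ω₀ = 1/√(LC) = 1/√(0.0688·1.1e-05) = 1150 rad/s.
Step 2 — f₀ = ω₀/(2π) = 182.9 Hz.
Step 3 — Series Q: Q = ω₀L/R = 1150·0.0688/36.3 = 2.179.
Step 4 — Bandwidth: Δω = ω₀/Q = 527.6 rad/s; BW = Δω/(2π) = 83.97 Hz.

(a) f₀ = 182.9 Hz  (b) Q = 2.179  (c) BW = 83.97 Hz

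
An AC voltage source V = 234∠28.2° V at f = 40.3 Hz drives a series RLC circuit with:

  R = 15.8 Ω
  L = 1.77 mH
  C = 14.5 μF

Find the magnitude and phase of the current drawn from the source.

Step 1 — Angular frequency: ω = 2π·f = 2π·40.3 = 253.2 rad/s.
Step 2 — Component impedances:
  R: Z = R = 15.8 Ω
  L: Z = jωL = j·253.2·0.00177 = 0 + j0.4482 Ω
  C: Z = 1/(jωC) = -j/(ω·C) = 0 - j272.4 Ω
Step 3 — Series combination: Z_total = R + L + C = 15.8 - j271.9 Ω = 272.4∠-86.7° Ω.
Step 4 — Source phasor: V = 234∠28.2° V = 206.2 + j110.6 V.
Step 5 — Ohm's law: I = V / Z_total = (206.2 + j110.6) / (15.8 - j271.9) = -0.3614 + j0.7794 A.
Step 6 — Convert to polar: |I| = 0.8591 A, ∠I = 114.9°.

I = 0.8591∠114.9° A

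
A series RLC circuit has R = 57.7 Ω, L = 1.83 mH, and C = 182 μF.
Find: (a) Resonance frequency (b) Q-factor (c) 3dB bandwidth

Step 1 — Resonance: ω₀ = 1/√(LC) = 1/√(0.00183·0.000182) = 1733 rad/s.
Step 2 — f₀ = ω₀/(2π) = 275.8 Hz.
Step 3 — Series Q: Q = ω₀L/R = 1733·0.00183/57.7 = 0.05496.
Step 4 — Bandwidth: Δω = ω₀/Q = 3.153e+04 rad/s; BW = Δω/(2π) = 5018 Hz.

(a) f₀ = 275.8 Hz  (b) Q = 0.05496  (c) BW = 5018 Hz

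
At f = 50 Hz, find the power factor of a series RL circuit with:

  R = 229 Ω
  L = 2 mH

Step 1 — Angular frequency: ω = 2π·f = 2π·50 = 314.2 rad/s.
Step 2 — Component impedances:
  R: Z = R = 229 Ω
  L: Z = jωL = j·314.2·0.002 = 0 + j0.6283 Ω
Step 3 — Series combination: Z_total = R + L = 229 + j0.6283 Ω = 229∠0.2° Ω.
Step 4 — Power factor: PF = cos(φ) = Re(Z)/|Z| = 229/229 = 1.
Step 5 — Type: Im(Z) = 0.6283 ⇒ lagging (phase φ = 0.2°).

PF = 1 (lagging, φ = 0.2°)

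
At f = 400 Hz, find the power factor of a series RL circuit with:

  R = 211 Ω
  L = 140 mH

Step 1 — Angular frequency: ω = 2π·f = 2π·400 = 2513 rad/s.
Step 2 — Component impedances:
  R: Z = R = 211 Ω
  L: Z = jωL = j·2513·0.14 = 0 + j351.9 Ω
Step 3 — Series combination: Z_total = R + L = 211 + j351.9 Ω = 410.3∠59.1° Ω.
Step 4 — Power factor: PF = cos(φ) = Re(Z)/|Z| = 211/410.3 = 0.5143.
Step 5 — Type: Im(Z) = 351.9 ⇒ lagging (phase φ = 59.1°).

PF = 0.5143 (lagging, φ = 59.1°)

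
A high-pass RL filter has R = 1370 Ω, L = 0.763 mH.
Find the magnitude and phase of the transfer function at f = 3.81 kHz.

Step 1 — Angular frequency: ω = 2π·3810 = 2.394e+04 rad/s.
Step 2 — Transfer function: H(jω) = jωL/(R + jωL).
Step 3 — Numerator jωL = j·18.27; denominator R + jωL = 1370 + j18.27.
Step 4 — H = 0.0001777 + j0.01333.
Step 5 — Magnitude: |H| = 0.01333 (-37.5 dB); phase: φ = 89.2°.

|H| = 0.01333 (-37.5 dB), φ = 89.2°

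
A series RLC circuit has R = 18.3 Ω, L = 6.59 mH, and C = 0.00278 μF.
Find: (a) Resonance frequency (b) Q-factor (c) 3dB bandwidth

Step 1 — Resonance: ω₀ = 1/√(LC) = 1/√(0.00659·2.78e-09) = 2.336e+05 rad/s.
Step 2 — f₀ = ω₀/(2π) = 3.718e+04 Hz.
Step 3 — Series Q: Q = ω₀L/R = 2.336e+05·0.00659/18.3 = 84.13.
Step 4 — Bandwidth: Δω = ω₀/Q = 2777 rad/s; BW = Δω/(2π) = 442 Hz.

(a) f₀ = 3.718e+04 Hz  (b) Q = 84.13  (c) BW = 442 Hz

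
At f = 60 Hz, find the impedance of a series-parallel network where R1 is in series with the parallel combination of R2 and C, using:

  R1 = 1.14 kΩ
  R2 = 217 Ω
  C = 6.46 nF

Step 1 — Angular frequency: ω = 2π·f = 2π·60 = 377 rad/s.
Step 2 — Component impedances:
  R1: Z = R = 1140 Ω
  R2: Z = R = 217 Ω
  C: Z = 1/(jωC) = -j/(ω·C) = 0 - j4.106e+05 Ω
Step 3 — Parallel branch: R2 || C = 1/(1/R2 + 1/C) = 217 - j0.1147 Ω.
Step 4 — Series with R1: Z_total = R1 + (R2 || C) = 1357 - j0.1147 Ω = 1357∠-0.0° Ω.

Z = 1357 - j0.1147 Ω = 1357∠-0.0° Ω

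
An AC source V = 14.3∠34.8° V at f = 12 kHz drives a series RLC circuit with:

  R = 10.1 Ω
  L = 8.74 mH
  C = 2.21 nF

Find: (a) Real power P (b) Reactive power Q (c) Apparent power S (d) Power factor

Step 1 — Angular frequency: ω = 2π·f = 2π·1.2e+04 = 7.54e+04 rad/s.
Step 2 — Component impedances:
  R: Z = R = 10.1 Ω
  L: Z = jωL = j·7.54e+04·0.00874 = 0 + j659 Ω
  C: Z = 1/(jωC) = -j/(ω·C) = 0 - j6001 Ω
Step 3 — Series combination: Z_total = R + L + C = 10.1 - j5342 Ω = 5342∠-89.9° Ω.
Step 4 — Source phasor: V = 14.3∠34.8° V = 11.74 + j8.161 V.
Step 5 — Current: I = V / Z = -0.001523 + j0.002201 A = 0.002677∠124.7° A.
Step 6 — Complex power: S = V·I* = 7.237e-05 - j0.03828 VA.
Step 7 — Real power: P = Re(S) = 7.237e-05 W.
Step 8 — Reactive power: Q = Im(S) = -0.03828 VAR.
Step 9 — Apparent power: |S| = 0.03828 VA.
Step 10 — Power factor: PF = P/|S| = 0.001891 (leading).

(a) P = 7.237e-05 W  (b) Q = -0.03828 VAR  (c) S = 0.03828 VA  (d) PF = 0.001891 (leading)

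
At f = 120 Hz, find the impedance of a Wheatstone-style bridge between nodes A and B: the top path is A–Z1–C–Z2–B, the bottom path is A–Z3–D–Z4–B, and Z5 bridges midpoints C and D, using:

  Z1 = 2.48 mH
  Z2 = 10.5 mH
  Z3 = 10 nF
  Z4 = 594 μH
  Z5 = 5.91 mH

Step 1 — Angular frequency: ω = 2π·f = 2π·120 = 754 rad/s.
Step 2 — Component impedances:
  Z1: Z = jωL = j·754·0.00248 = 0 + j1.87 Ω
  Z2: Z = jωL = j·754·0.0105 = 0 + j7.917 Ω
  Z3: Z = 1/(jωC) = -j/(ω·C) = 0 - j1.326e+05 Ω
  Z4: Z = jωL = j·754·0.000594 = 0 + j0.4479 Ω
  Z5: Z = jωL = j·754·0.00591 = 0 + j4.456 Ω
Step 3 — Bridge requires nodal analysis (the Z5 bridge couples midpoints C and D, so the two paths cannot be reduced to a simple series/parallel combination). Setting node B to ground and injecting 1 A at node A, the 3-node admittance system at A, C, D solves to V_A = Z_AB = 0 + j4.898 Ω = 4.898∠90.0° Ω.

Z = 0 + j4.898 Ω = 4.898∠90.0° Ω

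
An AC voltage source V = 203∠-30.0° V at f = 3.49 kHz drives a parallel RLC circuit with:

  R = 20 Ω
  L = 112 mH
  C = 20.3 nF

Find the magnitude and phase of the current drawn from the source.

Step 1 — Angular frequency: ω = 2π·f = 2π·3490 = 2.193e+04 rad/s.
Step 2 — Component impedances:
  R: Z = R = 20 Ω
  L: Z = jωL = j·2.193e+04·0.112 = 0 + j2456 Ω
  C: Z = 1/(jωC) = -j/(ω·C) = 0 - j2246 Ω
Step 3 — Parallel combination: 1/Z_total = 1/R + 1/L + 1/C; Z_total = 20 - j0.01519 Ω = 20∠-0.0° Ω.
Step 4 — Source phasor: V = 203∠-30.0° V = 175.8 - j101.5 V.
Step 5 — Ohm's law: I = V / Z_total = (175.8 - j101.5) / (20 - j0.01519) = 8.794 - j5.068 A.
Step 6 — Convert to polar: |I| = 10.15 A, ∠I = -30.0°.

I = 10.15∠-30.0° A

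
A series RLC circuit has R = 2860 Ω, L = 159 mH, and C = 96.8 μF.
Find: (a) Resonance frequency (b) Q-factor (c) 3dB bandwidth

Step 1 — Resonance: ω₀ = 1/√(LC) = 1/√(0.159·9.68e-05) = 254.9 rad/s.
Step 2 — f₀ = ω₀/(2π) = 40.57 Hz.
Step 3 — Series Q: Q = ω₀L/R = 254.9·0.159/2860 = 0.01417.
Step 4 — Bandwidth: Δω = ω₀/Q = 1.799e+04 rad/s; BW = Δω/(2π) = 2863 Hz.

(a) f₀ = 40.57 Hz  (b) Q = 0.01417  (c) BW = 2863 Hz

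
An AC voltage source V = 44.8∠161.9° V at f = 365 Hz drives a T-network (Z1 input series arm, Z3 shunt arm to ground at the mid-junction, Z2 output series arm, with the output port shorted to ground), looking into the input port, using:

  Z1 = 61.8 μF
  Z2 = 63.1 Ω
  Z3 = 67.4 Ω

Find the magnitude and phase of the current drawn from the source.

Step 1 — Angular frequency: ω = 2π·f = 2π·365 = 2293 rad/s.
Step 2 — Component impedances:
  Z1: Z = 1/(jωC) = -j/(ω·C) = 0 - j7.056 Ω
  Z2: Z = R = 63.1 Ω
  Z3: Z = R = 67.4 Ω
Step 3 — With the output port shorted to ground, the output series arm Z2 runs from the junction to ground; the shunt arm Z3 also runs from the junction to ground. They appear in parallel: Z3 || Z2 = 32.59 Ω.
Step 4 — Series with input arm Z1: Z_in = Z1 + (Z3 || Z2) = 32.59 - j7.056 Ω = 33.34∠-12.2° Ω.
Step 5 — Source phasor: V = 44.8∠161.9° V = -42.58 + j13.92 V.
Step 6 — Ohm's law: I = V / Z_total = (-42.58 + j13.92) / (32.59 - j7.056) = -1.336 + j0.1377 A.
Step 7 — Convert to polar: |I| = 1.344 A, ∠I = 174.1°.

I = 1.344∠174.1° A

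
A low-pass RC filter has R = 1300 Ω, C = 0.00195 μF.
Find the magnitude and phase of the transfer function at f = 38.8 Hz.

Step 1 — Angular frequency: ω = 2π·38.8 = 243.8 rad/s.
Step 2 — Transfer function: H(jω) = 1/(1 + jωRC).
Step 3 — Denominator: 1 + jωRC = 1 + j·243.8·1300·1.95e-09 = 1 + j0.000618.
Step 4 — H = 1 - j0.000618.
Step 5 — Magnitude: |H| = 1 (-0.0 dB); phase: φ = -0.0°.

|H| = 1 (-0.0 dB), φ = -0.0°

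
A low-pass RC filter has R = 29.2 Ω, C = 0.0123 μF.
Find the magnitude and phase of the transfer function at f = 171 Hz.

Step 1 — Angular frequency: ω = 2π·171 = 1074 rad/s.
Step 2 — Transfer function: H(jω) = 1/(1 + jωRC).
Step 3 — Denominator: 1 + jωRC = 1 + j·1074·29.2·1.23e-08 = 1 + j0.0003859.
Step 4 — H = 1 - j0.0003859.
Step 5 — Magnitude: |H| = 1 (-0.0 dB); phase: φ = -0.0°.

|H| = 1 (-0.0 dB), φ = -0.0°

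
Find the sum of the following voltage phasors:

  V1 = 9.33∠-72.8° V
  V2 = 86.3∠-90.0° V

Step 1 — Convert each phasor to rectangular form:
  V1 = 9.33·(cos(-72.8°) + j·sin(-72.8°)) = 2.759 - j8.913 V
  V2 = 86.3·(cos(-90.0°) + j·sin(-90.0°)) = 0 - j86.3 V
Step 2 — Sum components: V_total = 2.759 - j95.21 V.
Step 3 — Convert to polar: |V_total| = 95.25 V, ∠V_total = -88.3°.

V_total = 95.25∠-88.3° V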